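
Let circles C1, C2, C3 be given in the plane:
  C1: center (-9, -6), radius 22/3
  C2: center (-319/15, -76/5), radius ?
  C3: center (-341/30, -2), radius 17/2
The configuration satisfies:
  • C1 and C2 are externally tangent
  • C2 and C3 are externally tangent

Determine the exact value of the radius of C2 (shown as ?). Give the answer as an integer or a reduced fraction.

8

1. [ext C1·C2]  r_C2² + (44/3)r_C2 − 544/3 = 0  ⇒  r_C2 = 8 (r>0 drops 1)
2. [ext C2·C3]  r_C2² + 17r_C2 − 200 = 0  ⇒  r_C2 = 8 (r>0 drops 1)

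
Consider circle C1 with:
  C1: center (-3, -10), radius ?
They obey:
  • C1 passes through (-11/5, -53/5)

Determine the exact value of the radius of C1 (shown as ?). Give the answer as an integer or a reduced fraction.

1. [C1∋P]  r_C1² − 1 = 0  ⇒  r_C1 = 1 (r>0 drops 1)

1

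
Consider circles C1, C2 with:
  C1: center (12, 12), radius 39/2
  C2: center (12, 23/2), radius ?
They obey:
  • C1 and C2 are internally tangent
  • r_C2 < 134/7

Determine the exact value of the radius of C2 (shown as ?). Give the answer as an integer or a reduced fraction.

19

1. [int C1,C2]  r_C2² − 39r_C2 + 380 = 0  ⇒  r_C2 = 19 or 20
2. given r_C2 < 134/7: keep 19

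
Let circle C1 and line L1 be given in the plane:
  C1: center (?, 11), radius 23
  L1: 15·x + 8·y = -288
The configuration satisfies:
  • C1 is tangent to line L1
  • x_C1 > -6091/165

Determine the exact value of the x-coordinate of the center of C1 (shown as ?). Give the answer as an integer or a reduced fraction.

1

1. [C1‖L1]  x_C1² + (752/15)x_C1 − 767/15 = 0  ⇒  x_C1 = -767/15 or 1
2. given x_C1 > -6091/165: keep 1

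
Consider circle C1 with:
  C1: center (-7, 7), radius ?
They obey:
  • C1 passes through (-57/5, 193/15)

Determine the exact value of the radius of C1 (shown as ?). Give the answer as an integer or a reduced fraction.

22/3

1. [C1∋P]  r_C1² − 484/9 = 0  ⇒  r_C1 = 22/3 (r>0 drops 1)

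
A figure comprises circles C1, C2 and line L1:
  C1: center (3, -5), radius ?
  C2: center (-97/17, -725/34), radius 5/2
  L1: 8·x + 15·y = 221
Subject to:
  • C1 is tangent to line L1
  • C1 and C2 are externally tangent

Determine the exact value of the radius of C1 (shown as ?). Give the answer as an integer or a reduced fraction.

16

1. [C1‖L1]  r_C1² − 256 = 0  ⇒  r_C1 = 16 (r>0 drops 1)
2. [ext C1·C2]  r_C1² + 5r_C1 − 336 = 0  ⇒  r_C1 = 16 (r>0 drops 1)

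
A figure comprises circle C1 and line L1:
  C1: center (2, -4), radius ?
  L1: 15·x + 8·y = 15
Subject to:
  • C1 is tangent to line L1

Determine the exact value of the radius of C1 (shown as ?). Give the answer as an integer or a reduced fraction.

1

1. [C1‖L1]  r_C1² − 1 = 0  ⇒  r_C1 = 1 (r>0 drops 1)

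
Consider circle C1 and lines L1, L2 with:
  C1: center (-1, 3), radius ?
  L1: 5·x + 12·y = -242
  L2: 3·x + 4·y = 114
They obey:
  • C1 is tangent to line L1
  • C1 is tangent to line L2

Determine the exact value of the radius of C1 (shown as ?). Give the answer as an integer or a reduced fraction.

21

1. [C1‖L1]  r_C1² − 441 = 0  ⇒  r_C1 = 21 (r>0 drops 1)
2. [C1‖L2]  r_C1² − 441 = 0  ⇒  r_C1 = 21 (r>0 drops 1)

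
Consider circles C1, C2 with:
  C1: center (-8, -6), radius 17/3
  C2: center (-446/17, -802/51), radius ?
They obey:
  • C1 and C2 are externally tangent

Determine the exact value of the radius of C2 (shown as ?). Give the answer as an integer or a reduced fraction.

1. [ext C1·C2]  r_C2² + (34/3)r_C2 − 395 = 0  ⇒  r_C2 = 15 (r>0 drops 1)

15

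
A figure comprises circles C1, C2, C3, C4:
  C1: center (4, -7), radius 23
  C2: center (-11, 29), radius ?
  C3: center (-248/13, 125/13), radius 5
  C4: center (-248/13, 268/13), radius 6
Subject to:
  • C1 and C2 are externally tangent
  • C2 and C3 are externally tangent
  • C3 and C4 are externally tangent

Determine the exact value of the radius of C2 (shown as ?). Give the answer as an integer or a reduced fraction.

1. [ext C1·C2]  r_C2² + 46r_C2 − 992 = 0  ⇒  r_C2 = 16 (r>0 drops 1)
2. [ext C2·C3]  r_C2² + 10r_C2 − 416 = 0  ⇒  r_C2 = 16 (r>0 drops 1)

16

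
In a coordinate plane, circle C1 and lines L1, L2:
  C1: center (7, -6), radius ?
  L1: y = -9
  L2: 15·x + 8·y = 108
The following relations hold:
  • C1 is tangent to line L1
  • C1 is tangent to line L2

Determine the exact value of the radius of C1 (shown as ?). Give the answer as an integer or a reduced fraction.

1. [C1‖L1]  r_C1² − 9 = 0  ⇒  r_C1 = 3 (r>0 drops 1)
2. [C1‖L2]  r_C1² − 9 = 0  ⇒  r_C1 = 3 (r>0 drops 1)

3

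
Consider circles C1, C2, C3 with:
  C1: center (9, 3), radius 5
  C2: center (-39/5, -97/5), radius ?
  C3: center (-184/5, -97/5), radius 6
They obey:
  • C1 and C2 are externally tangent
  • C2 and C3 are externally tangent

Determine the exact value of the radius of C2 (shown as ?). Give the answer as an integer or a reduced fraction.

23

1. [ext C1·C2]  r_C2² + 10r_C2 − 759 = 0  ⇒  r_C2 = 23 (r>0 drops 1)
2. [ext C2·C3]  r_C2² + 12r_C2 − 805 = 0  ⇒  r_C2 = 23 (r>0 drops 1)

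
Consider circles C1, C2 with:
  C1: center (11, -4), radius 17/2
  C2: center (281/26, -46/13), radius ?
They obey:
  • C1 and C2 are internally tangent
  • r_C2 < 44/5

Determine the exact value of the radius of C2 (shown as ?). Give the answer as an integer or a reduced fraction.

8

1. [int C1,C2]  r_C2² − 17r_C2 + 72 = 0  ⇒  r_C2 = 8 or 9
2. given r_C2 < 44/5: keep 8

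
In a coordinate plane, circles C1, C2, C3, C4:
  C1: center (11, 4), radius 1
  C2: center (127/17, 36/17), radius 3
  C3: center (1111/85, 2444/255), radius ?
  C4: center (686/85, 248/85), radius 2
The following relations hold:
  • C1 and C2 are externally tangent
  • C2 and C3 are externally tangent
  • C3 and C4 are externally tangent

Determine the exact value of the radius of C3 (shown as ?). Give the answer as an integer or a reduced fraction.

19/3

1. [ext C2·C3]  r_C3² + 6r_C3 − 703/9 = 0  ⇒  r_C3 = 19/3 (r>0 drops 1)
2. [ext C3·C4]  r_C3² + 4r_C3 − 589/9 = 0  ⇒  r_C3 = 19/3 (r>0 drops 1)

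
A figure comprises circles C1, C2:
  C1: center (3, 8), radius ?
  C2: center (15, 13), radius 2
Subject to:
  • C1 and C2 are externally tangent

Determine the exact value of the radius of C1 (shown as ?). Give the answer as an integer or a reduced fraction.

1. [ext C1·C2]  r_C1² + 4r_C1 − 165 = 0  ⇒  r_C1 = 11 (r>0 drops 1)

11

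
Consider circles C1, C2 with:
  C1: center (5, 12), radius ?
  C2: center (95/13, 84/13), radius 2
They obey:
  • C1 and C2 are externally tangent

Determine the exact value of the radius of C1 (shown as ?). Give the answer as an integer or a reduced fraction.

4

1. [ext C1·C2]  r_C1² + 4r_C1 − 32 = 0  ⇒  r_C1 = 4 (r>0 drops 1)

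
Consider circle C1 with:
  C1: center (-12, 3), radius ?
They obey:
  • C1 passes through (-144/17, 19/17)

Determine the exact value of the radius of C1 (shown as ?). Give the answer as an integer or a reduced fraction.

4

1. [C1∋P]  r_C1² − 16 = 0  ⇒  r_C1 = 4 (r>0 drops 1)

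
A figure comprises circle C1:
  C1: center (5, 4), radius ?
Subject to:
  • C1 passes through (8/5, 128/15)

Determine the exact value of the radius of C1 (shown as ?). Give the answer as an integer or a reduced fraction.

17/3

1. [C1∋P]  r_C1² − 289/9 = 0  ⇒  r_C1 = 17/3 (r>0 drops 1)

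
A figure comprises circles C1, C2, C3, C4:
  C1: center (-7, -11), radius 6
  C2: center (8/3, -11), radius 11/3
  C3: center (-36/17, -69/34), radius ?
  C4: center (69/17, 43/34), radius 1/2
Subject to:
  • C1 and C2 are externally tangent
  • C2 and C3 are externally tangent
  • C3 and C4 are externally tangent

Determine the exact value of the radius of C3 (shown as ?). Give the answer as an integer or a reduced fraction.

1. [ext C2·C3]  r_C3² + (22/3)r_C3 − 1079/12 = 0  ⇒  r_C3 = 13/2 (r>0 drops 1)
2. [ext C3·C4]  r_C3² + 1r_C3 − 195/4 = 0  ⇒  r_C3 = 13/2 (r>0 drops 1)

13/2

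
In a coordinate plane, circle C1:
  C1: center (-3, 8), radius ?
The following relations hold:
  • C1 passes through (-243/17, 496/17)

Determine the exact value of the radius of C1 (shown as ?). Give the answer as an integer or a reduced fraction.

24

1. [C1∋P]  r_C1² − 576 = 0  ⇒  r_C1 = 24 (r>0 drops 1)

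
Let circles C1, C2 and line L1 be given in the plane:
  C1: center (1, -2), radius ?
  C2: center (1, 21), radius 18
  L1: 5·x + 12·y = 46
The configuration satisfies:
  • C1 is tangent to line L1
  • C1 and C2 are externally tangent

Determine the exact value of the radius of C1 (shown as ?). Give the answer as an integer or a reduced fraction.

5

1. [C1‖L1]  r_C1² − 25 = 0  ⇒  r_C1 = 5 (r>0 drops 1)
2. [ext C1·C2]  r_C1² + 36r_C1 − 205 = 0  ⇒  r_C1 = 5 (r>0 drops 1)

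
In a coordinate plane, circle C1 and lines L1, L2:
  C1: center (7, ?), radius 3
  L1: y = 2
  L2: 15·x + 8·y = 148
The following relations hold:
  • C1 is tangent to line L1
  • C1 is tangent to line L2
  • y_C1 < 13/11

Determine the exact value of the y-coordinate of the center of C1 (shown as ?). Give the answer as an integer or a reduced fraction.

-1

1. [C1‖L1]  y_C1² − 4y_C1 − 5 = 0  ⇒  y_C1 = -1 or 5
2. [C1‖L2]  y_C1² − (43/4)y_C1 − 47/4 = 0  ⇒  y_C1 = -1 or 47/4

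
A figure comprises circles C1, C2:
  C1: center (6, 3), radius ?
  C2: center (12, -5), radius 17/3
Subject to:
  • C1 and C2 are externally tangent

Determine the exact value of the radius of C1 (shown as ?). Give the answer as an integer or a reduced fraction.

13/3

1. [ext C1·C2]  r_C1² + (34/3)r_C1 − 611/9 = 0  ⇒  r_C1 = 13/3 (r>0 drops 1)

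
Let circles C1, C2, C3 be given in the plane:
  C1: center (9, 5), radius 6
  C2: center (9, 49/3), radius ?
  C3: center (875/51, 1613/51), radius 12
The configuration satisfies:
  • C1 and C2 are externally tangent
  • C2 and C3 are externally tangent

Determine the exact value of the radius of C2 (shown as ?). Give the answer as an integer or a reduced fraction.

16/3

1. [ext C1·C2]  r_C2² + 12r_C2 − 832/9 = 0  ⇒  r_C2 = 16/3 (r>0 drops 1)
2. [ext C2·C3]  r_C2² + 24r_C2 − 1408/9 = 0  ⇒  r_C2 = 16/3 (r>0 drops 1)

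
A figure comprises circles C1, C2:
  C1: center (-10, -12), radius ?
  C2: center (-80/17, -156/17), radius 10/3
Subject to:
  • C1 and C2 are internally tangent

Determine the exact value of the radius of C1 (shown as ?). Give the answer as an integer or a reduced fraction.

28/3

1. [int C1,C2]  r_C1² − (20/3)r_C1 − 224/9 = 0  ⇒  r_C1 = 28/3 (r>0 drops 1)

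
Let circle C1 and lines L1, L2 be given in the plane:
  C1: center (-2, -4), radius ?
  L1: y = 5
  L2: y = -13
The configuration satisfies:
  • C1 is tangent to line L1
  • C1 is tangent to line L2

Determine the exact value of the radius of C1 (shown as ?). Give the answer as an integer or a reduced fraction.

9

1. [C1‖L1]  r_C1² − 81 = 0  ⇒  r_C1 = 9 (r>0 drops 1)
2. [C1‖L2]  r_C1² − 81 = 0  ⇒  r_C1 = 9 (r>0 drops 1)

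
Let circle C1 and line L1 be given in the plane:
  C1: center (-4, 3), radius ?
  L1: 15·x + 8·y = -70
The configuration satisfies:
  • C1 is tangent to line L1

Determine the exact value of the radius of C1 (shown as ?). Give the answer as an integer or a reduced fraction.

2

1. [C1‖L1]  r_C1² − 4 = 0  ⇒  r_C1 = 2 (r>0 drops 1)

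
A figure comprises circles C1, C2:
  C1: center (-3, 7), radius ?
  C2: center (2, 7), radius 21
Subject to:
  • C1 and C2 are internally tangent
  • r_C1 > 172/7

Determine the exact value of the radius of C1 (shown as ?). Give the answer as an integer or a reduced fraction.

1. [int C1,C2]  r_C1² − 42r_C1 + 416 = 0  ⇒  r_C1 = 16 or 26
2. given r_C1 > 172/7: keep 26

26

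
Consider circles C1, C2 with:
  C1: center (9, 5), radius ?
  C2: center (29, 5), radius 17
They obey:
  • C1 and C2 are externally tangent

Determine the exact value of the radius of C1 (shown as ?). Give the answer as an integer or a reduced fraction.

1. [ext C1·C2]  r_C1² + 34r_C1 − 111 = 0  ⇒  r_C1 = 3 (r>0 drops 1)

3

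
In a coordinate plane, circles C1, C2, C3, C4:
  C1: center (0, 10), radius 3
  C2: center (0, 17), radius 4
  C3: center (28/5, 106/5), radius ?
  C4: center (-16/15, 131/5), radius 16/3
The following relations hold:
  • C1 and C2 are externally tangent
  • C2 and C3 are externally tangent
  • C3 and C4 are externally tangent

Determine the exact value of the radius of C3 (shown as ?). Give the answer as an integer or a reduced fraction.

3

1. [ext C2·C3]  r_C3² + 8r_C3 − 33 = 0  ⇒  r_C3 = 3 (r>0 drops 1)
2. [ext C3·C4]  r_C3² + (32/3)r_C3 − 41 = 0  ⇒  r_C3 = 3 (r>0 drops 1)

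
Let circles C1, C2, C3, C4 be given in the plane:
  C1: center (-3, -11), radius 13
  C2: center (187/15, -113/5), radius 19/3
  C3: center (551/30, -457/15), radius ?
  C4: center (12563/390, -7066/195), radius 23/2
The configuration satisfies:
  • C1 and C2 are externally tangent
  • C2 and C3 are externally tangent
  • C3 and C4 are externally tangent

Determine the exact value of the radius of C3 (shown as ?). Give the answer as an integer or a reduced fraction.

1. [ext C2·C3]  r_C3² + (38/3)r_C3 − 679/12 = 0  ⇒  r_C3 = 7/2 (r>0 drops 1)
2. [ext C3·C4]  r_C3² + 23r_C3 − 371/4 = 0  ⇒  r_C3 = 7/2 (r>0 drops 1)

7/2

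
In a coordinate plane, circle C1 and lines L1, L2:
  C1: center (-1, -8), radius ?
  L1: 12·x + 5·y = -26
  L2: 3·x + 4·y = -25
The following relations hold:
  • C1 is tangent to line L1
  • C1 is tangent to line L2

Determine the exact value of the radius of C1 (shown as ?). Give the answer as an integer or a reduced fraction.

1. [C1‖L1]  r_C1² − 4 = 0  ⇒  r_C1 = 2 (r>0 drops 1)
2. [C1‖L2]  r_C1² − 4 = 0  ⇒  r_C1 = 2 (r>0 drops 1)

2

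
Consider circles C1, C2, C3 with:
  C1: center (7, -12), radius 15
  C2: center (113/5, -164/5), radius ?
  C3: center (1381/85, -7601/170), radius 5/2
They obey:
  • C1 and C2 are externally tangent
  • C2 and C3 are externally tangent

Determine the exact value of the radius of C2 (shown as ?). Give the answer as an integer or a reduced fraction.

1. [ext C1·C2]  r_C2² + 30r_C2 − 451 = 0  ⇒  r_C2 = 11 (r>0 drops 1)
2. [ext C2·C3]  r_C2² + 5r_C2 − 176 = 0  ⇒  r_C2 = 11 (r>0 drops 1)

11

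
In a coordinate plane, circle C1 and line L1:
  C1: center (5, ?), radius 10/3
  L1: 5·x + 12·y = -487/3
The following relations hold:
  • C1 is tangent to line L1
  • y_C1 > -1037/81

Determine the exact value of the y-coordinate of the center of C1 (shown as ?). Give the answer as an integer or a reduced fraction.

-12

1. [C1‖L1]  y_C1² + (281/9)y_C1 + 692/3 = 0  ⇒  y_C1 = -173/9 or -12
2. given y_C1 > -1037/81: keep -12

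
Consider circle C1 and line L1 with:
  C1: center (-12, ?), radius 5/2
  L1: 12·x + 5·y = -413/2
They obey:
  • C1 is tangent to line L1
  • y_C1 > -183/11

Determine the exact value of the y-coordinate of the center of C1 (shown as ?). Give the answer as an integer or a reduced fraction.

1. [C1‖L1]  y_C1² + 25y_C1 + 114 = 0  ⇒  y_C1 = -19 or -6
2. given y_C1 > -183/11: keep -6

-6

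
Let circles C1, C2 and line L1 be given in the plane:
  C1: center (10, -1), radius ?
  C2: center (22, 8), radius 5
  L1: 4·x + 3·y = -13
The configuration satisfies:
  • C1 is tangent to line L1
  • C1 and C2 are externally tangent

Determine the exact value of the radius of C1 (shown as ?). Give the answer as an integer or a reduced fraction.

10

1. [C1‖L1]  r_C1² − 100 = 0  ⇒  r_C1 = 10 (r>0 drops 1)
2. [ext C1·C2]  r_C1² + 10r_C1 − 200 = 0  ⇒  r_C1 = 10 (r>0 drops 1)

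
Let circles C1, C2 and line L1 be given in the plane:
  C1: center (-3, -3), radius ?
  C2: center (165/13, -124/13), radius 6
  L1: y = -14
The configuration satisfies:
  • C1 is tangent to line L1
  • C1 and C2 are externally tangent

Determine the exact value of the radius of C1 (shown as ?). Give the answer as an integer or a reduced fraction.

1. [C1‖L1]  r_C1² − 121 = 0  ⇒  r_C1 = 11 (r>0 drops 1)
2. [ext C1·C2]  r_C1² + 12r_C1 − 253 = 0  ⇒  r_C1 = 11 (r>0 drops 1)

11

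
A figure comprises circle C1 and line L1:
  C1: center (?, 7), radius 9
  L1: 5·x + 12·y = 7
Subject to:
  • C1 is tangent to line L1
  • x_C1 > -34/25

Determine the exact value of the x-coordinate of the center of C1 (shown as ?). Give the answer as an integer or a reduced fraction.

1. [C1‖L1]  x_C1² + (154/5)x_C1 − 1552/5 = 0  ⇒  x_C1 = -194/5 or 8
2. given x_C1 > -34/25: keep 8

8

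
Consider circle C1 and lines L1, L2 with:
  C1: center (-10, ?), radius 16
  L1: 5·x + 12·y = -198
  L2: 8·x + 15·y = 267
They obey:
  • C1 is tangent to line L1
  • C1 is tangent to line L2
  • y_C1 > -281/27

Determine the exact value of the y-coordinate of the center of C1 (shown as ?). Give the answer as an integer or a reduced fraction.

1. [C1‖L1]  y_C1² + (74/3)y_C1 − 445/3 = 0  ⇒  y_C1 = -89/3 or 5
2. [C1‖L2]  y_C1² − (694/15)y_C1 + 619/3 = 0  ⇒  y_C1 = 5 or 619/15

5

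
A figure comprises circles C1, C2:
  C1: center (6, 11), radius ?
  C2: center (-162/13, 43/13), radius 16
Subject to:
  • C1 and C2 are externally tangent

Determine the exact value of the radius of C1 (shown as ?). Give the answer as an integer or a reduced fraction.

4

1. [ext C1·C2]  r_C1² + 32r_C1 − 144 = 0  ⇒  r_C1 = 4 (r>0 drops 1)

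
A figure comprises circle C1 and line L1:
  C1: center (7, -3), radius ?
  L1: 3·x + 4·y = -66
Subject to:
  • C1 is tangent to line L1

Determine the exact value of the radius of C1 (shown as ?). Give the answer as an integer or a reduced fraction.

15

1. [C1‖L1]  r_C1² − 225 = 0  ⇒  r_C1 = 15 (r>0 drops 1)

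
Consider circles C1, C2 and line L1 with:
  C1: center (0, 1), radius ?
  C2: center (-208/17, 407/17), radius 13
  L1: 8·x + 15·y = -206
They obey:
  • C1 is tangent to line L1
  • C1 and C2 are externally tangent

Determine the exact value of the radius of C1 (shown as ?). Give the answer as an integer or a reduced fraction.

13

1. [C1‖L1]  r_C1² − 169 = 0  ⇒  r_C1 = 13 (r>0 drops 1)
2. [ext C1·C2]  r_C1² + 26r_C1 − 507 = 0  ⇒  r_C1 = 13 (r>0 drops 1)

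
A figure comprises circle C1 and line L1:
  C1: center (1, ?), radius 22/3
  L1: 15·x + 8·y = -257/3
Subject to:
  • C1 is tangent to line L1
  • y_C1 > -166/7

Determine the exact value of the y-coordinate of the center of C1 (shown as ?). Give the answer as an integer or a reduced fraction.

1. [C1‖L1]  y_C1² + (151/6)y_C1 − 169/2 = 0  ⇒  y_C1 = -169/6 or 3
2. given y_C1 > -166/7: keep 3

3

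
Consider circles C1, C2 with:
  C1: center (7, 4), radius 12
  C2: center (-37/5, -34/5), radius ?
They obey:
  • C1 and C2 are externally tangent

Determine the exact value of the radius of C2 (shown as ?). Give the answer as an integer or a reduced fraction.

6

1. [ext C1·C2]  r_C2² + 24r_C2 − 180 = 0  ⇒  r_C2 = 6 (r>0 drops 1)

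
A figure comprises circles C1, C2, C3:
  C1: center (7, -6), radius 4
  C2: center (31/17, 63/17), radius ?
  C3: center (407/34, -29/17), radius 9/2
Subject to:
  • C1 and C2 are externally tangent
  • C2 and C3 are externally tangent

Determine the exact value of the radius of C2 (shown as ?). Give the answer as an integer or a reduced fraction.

7

1. [ext C1·C2]  r_C2² + 8r_C2 − 105 = 0  ⇒  r_C2 = 7 (r>0 drops 1)
2. [ext C2·C3]  r_C2² + 9r_C2 − 112 = 0  ⇒  r_C2 = 7 (r>0 drops 1)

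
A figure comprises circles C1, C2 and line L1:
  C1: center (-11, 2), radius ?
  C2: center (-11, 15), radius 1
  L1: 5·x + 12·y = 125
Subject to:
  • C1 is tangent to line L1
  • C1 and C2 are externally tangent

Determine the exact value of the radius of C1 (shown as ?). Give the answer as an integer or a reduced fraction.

1. [C1‖L1]  r_C1² − 144 = 0  ⇒  r_C1 = 12 (r>0 drops 1)
2. [ext C1·C2]  r_C1² + 2r_C1 − 168 = 0  ⇒  r_C1 = 12 (r>0 drops 1)

12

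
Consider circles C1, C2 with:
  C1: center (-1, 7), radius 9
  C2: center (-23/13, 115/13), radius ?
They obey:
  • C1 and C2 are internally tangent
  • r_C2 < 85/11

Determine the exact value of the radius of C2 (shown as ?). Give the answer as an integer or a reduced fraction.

7

1. [int C1,C2]  r_C2² − 18r_C2 + 77 = 0  ⇒  r_C2 = 7 or 11
2. given r_C2 < 85/11: keep 7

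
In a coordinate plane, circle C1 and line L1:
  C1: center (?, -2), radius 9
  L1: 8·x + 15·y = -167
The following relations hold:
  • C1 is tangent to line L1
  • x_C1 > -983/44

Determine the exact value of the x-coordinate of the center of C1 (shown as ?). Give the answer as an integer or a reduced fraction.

1. [C1‖L1]  x_C1² + (137/4)x_C1 − 145/2 = 0  ⇒  x_C1 = -145/4 or 2
2. given x_C1 > -983/44: keep 2

2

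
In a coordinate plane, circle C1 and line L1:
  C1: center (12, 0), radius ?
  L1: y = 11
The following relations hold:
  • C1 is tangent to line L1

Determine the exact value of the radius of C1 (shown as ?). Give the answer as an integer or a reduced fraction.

11

1. [C1‖L1]  r_C1² − 121 = 0  ⇒  r_C1 = 11 (r>0 drops 1)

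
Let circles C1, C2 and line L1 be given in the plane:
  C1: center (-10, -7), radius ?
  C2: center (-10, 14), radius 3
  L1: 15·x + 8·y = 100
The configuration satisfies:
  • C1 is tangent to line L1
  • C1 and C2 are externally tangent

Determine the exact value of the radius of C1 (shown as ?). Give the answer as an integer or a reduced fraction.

18

1. [C1‖L1]  r_C1² − 324 = 0  ⇒  r_C1 = 18 (r>0 drops 1)
2. [ext C1·C2]  r_C1² + 6r_C1 − 432 = 0  ⇒  r_C1 = 18 (r>0 drops 1)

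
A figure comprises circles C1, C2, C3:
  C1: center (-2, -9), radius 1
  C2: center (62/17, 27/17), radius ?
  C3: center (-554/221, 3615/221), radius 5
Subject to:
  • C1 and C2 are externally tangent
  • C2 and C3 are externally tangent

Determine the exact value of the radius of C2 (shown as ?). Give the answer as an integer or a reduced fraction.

11

1. [ext C1·C2]  r_C2² + 2r_C2 − 143 = 0  ⇒  r_C2 = 11 (r>0 drops 1)
2. [ext C2·C3]  r_C2² + 10r_C2 − 231 = 0  ⇒  r_C2 = 11 (r>0 drops 1)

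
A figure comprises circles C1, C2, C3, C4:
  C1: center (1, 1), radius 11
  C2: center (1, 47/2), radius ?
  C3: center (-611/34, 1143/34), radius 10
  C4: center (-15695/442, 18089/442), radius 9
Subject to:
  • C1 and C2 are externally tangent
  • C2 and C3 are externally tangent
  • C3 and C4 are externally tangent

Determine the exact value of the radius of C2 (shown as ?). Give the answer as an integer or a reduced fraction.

23/2

1. [ext C1·C2]  r_C2² + 22r_C2 − 1541/4 = 0  ⇒  r_C2 = 23/2 (r>0 drops 1)
2. [ext C2·C3]  r_C2² + 20r_C2 − 1449/4 = 0  ⇒  r_C2 = 23/2 (r>0 drops 1)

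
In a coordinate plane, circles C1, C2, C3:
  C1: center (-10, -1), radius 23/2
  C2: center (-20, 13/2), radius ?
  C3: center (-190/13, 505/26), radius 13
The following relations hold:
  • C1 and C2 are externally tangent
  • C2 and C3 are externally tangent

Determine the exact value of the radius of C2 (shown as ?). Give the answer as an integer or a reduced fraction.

1. [ext C1·C2]  r_C2² + 23r_C2 − 24 = 0  ⇒  r_C2 = 1 (r>0 drops 1)
2. [ext C2·C3]  r_C2² + 26r_C2 − 27 = 0  ⇒  r_C2 = 1 (r>0 drops 1)

1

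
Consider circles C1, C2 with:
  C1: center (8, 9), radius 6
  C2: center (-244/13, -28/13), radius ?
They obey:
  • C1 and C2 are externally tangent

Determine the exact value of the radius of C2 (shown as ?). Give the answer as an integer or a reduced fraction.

1. [ext C1·C2]  r_C2² + 12r_C2 − 805 = 0  ⇒  r_C2 = 23 (r>0 drops 1)

23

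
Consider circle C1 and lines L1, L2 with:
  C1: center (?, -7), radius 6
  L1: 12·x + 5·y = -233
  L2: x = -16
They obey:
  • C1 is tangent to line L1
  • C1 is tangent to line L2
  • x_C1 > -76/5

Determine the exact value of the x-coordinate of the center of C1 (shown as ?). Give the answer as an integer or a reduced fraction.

-10

1. [C1‖L1]  x_C1² + 33x_C1 + 230 = 0  ⇒  x_C1 = -23 or -10
2. [C1‖L2]  x_C1² + 32x_C1 + 220 = 0  ⇒  x_C1 = -22 or -10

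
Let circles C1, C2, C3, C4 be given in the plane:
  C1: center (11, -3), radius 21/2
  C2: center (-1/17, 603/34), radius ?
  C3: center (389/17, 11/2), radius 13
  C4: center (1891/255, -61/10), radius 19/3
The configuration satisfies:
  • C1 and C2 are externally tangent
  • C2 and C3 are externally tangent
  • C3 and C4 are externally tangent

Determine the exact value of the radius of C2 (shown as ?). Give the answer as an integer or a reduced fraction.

13

1. [ext C1·C2]  r_C2² + 21r_C2 − 442 = 0  ⇒  r_C2 = 13 (r>0 drops 1)
2. [ext C2·C3]  r_C2² + 26r_C2 − 507 = 0  ⇒  r_C2 = 13 (r>0 drops 1)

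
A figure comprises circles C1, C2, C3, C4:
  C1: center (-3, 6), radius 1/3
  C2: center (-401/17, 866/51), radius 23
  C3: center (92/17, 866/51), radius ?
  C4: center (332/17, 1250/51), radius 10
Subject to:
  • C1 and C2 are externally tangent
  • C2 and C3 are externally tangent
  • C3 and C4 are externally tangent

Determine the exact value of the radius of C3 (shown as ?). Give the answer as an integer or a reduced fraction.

6

1. [ext C2·C3]  r_C3² + 46r_C3 − 312 = 0  ⇒  r_C3 = 6 (r>0 drops 1)
2. [ext C3·C4]  r_C3² + 20r_C3 − 156 = 0  ⇒  r_C3 = 6 (r>0 drops 1)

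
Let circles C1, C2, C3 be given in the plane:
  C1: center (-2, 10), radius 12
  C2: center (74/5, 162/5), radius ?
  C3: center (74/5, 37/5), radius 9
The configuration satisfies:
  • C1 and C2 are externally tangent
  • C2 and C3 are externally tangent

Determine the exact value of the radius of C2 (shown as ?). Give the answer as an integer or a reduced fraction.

16

1. [ext C1·C2]  r_C2² + 24r_C2 − 640 = 0  ⇒  r_C2 = 16 (r>0 drops 1)
2. [ext C2·C3]  r_C2² + 18r_C2 − 544 = 0  ⇒  r_C2 = 16 (r>0 drops 1)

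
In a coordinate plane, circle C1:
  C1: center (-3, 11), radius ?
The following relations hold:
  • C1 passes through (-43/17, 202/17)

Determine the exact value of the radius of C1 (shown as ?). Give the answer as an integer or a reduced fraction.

1

1. [C1∋P]  r_C1² − 1 = 0  ⇒  r_C1 = 1 (r>0 drops 1)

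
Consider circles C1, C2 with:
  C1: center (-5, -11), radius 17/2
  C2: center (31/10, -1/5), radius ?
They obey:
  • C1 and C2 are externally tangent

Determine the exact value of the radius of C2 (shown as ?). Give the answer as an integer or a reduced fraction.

5

1. [ext C1·C2]  r_C2² + 17r_C2 − 110 = 0  ⇒  r_C2 = 5 (r>0 drops 1)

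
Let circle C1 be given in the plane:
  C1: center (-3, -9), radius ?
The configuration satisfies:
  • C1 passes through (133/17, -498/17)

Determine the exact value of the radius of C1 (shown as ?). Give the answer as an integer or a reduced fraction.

1. [C1∋P]  r_C1² − 529 = 0  ⇒  r_C1 = 23 (r>0 drops 1)

23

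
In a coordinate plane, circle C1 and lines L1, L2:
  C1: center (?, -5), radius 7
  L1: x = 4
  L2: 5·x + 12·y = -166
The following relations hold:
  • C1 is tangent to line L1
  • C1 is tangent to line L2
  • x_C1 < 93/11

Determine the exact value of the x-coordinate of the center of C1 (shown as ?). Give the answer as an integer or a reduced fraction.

1. [C1‖L1]  x_C1² − 8x_C1 − 33 = 0  ⇒  x_C1 = -3 or 11
2. [C1‖L2]  x_C1² + (212/5)x_C1 + 591/5 = 0  ⇒  x_C1 = -197/5 or -3

-3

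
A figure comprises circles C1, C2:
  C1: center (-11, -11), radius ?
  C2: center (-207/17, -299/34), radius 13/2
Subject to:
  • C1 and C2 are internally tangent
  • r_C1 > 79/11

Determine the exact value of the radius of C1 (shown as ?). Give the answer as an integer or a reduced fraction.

9

1. [int C1,C2]  r_C1² − 13r_C1 + 36 = 0  ⇒  r_C1 = 4 or 9
2. given r_C1 > 79/11: keep 9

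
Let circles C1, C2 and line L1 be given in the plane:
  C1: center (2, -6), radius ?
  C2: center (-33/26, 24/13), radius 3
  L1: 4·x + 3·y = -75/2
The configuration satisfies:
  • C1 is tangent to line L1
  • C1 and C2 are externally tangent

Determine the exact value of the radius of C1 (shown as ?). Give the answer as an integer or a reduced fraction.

1. [C1‖L1]  r_C1² − 121/4 = 0  ⇒  r_C1 = 11/2 (r>0 drops 1)
2. [ext C1·C2]  r_C1² + 6r_C1 − 253/4 = 0  ⇒  r_C1 = 11/2 (r>0 drops 1)

11/2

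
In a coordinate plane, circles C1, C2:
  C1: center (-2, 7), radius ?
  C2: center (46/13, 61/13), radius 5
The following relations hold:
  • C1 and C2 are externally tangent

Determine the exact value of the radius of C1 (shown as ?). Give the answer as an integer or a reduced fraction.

1

1. [ext C1·C2]  r_C1² + 10r_C1 − 11 = 0  ⇒  r_C1 = 1 (r>0 drops 1)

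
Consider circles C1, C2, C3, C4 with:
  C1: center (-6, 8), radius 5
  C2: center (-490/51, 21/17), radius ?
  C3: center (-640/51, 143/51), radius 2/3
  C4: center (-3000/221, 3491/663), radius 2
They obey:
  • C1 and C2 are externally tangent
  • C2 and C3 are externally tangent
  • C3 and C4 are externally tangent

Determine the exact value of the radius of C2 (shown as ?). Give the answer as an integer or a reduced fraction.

1. [ext C1·C2]  r_C2² + 10r_C2 − 304/9 = 0  ⇒  r_C2 = 8/3 (r>0 drops 1)
2. [ext C2·C3]  r_C2² + (4/3)r_C2 − 32/3 = 0  ⇒  r_C2 = 8/3 (r>0 drops 1)

8/3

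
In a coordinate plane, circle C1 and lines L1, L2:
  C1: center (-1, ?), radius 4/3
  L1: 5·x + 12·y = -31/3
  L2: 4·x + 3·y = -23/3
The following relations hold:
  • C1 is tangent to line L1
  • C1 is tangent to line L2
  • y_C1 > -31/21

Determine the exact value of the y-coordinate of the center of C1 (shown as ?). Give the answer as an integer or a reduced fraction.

1. [C1‖L1]  y_C1² + (8/9)y_C1 − 17/9 = 0  ⇒  y_C1 = -17/9 or 1
2. [C1‖L2]  y_C1² + (22/9)y_C1 − 31/9 = 0  ⇒  y_C1 = -31/9 or 1

1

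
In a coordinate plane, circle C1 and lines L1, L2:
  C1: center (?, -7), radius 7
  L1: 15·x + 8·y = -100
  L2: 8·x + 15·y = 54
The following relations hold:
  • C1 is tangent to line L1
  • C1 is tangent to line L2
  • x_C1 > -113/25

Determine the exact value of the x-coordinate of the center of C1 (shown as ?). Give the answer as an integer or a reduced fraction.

5

1. [C1‖L1]  x_C1² + (88/15)x_C1 − 163/3 = 0  ⇒  x_C1 = -163/15 or 5
2. [C1‖L2]  x_C1² − (159/4)x_C1 + 695/4 = 0  ⇒  x_C1 = 5 or 139/4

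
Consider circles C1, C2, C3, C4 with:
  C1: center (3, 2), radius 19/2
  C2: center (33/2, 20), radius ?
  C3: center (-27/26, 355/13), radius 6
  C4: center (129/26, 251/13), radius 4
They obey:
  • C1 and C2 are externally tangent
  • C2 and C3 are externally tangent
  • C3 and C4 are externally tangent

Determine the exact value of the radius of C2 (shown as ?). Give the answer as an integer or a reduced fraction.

13

1. [ext C1·C2]  r_C2² + 19r_C2 − 416 = 0  ⇒  r_C2 = 13 (r>0 drops 1)
2. [ext C2·C3]  r_C2² + 12r_C2 − 325 = 0  ⇒  r_C2 = 13 (r>0 drops 1)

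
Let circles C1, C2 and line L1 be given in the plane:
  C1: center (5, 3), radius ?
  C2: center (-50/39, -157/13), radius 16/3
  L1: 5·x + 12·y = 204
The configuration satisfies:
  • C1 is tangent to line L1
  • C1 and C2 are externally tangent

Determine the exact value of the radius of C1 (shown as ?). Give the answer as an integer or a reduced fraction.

11

1. [C1‖L1]  r_C1² − 121 = 0  ⇒  r_C1 = 11 (r>0 drops 1)
2. [ext C1·C2]  r_C1² + (32/3)r_C1 − 715/3 = 0  ⇒  r_C1 = 11 (r>0 drops 1)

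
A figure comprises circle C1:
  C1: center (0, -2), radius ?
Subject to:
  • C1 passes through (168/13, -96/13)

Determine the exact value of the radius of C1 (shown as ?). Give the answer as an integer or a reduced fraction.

14

1. [C1∋P]  r_C1² − 196 = 0  ⇒  r_C1 = 14 (r>0 drops 1)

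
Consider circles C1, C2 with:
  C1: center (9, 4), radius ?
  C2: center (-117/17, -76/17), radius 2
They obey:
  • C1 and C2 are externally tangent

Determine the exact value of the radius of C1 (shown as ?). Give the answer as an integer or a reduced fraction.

1. [ext C1·C2]  r_C1² + 4r_C1 − 320 = 0  ⇒  r_C1 = 16 (r>0 drops 1)

16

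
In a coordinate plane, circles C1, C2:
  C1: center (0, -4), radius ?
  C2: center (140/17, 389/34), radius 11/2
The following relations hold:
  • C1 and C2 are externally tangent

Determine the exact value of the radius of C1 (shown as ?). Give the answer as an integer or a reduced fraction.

12

1. [ext C1·C2]  r_C1² + 11r_C1 − 276 = 0  ⇒  r_C1 = 12 (r>0 drops 1)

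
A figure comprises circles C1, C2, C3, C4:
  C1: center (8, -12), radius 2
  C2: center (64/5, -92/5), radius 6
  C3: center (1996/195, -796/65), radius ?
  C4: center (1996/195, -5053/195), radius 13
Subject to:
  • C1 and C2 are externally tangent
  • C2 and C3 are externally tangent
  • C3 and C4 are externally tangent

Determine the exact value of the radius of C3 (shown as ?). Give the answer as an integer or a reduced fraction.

1. [ext C2·C3]  r_C3² + 12r_C3 − 76/9 = 0  ⇒  r_C3 = 2/3 (r>0 drops 1)
2. [ext C3·C4]  r_C3² + 26r_C3 − 160/9 = 0  ⇒  r_C3 = 2/3 (r>0 drops 1)

2/3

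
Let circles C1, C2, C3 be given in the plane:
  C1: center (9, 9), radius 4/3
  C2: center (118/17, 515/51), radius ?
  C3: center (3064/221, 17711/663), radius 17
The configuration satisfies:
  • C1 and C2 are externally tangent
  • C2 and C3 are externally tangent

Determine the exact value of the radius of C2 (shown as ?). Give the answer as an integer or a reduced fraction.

1. [ext C1·C2]  r_C2² + (8/3)r_C2 − 11/3 = 0  ⇒  r_C2 = 1 (r>0 drops 1)
2. [ext C2·C3]  r_C2² + 34r_C2 − 35 = 0  ⇒  r_C2 = 1 (r>0 drops 1)

1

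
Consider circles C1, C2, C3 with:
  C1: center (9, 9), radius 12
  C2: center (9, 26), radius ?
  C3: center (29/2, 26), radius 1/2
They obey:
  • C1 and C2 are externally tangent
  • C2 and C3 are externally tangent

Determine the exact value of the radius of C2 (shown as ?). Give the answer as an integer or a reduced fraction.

1. [ext C1·C2]  r_C2² + 24r_C2 − 145 = 0  ⇒  r_C2 = 5 (r>0 drops 1)
2. [ext C2·C3]  r_C2² + 1r_C2 − 30 = 0  ⇒  r_C2 = 5 (r>0 drops 1)

5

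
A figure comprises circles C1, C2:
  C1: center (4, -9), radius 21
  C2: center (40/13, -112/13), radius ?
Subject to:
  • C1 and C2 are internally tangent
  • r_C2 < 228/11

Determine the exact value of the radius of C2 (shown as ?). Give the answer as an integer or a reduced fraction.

20

1. [int C1,C2]  r_C2² − 42r_C2 + 440 = 0  ⇒  r_C2 = 20 or 22
2. given r_C2 < 228/11: keep 20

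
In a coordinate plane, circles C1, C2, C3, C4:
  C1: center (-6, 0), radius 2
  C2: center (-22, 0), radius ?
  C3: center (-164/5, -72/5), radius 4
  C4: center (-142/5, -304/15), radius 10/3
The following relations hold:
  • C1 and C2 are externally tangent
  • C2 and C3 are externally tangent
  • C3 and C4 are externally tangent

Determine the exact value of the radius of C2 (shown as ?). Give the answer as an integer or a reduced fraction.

14

1. [ext C1·C2]  r_C2² + 4r_C2 − 252 = 0  ⇒  r_C2 = 14 (r>0 drops 1)
2. [ext C2·C3]  r_C2² + 8r_C2 − 308 = 0  ⇒  r_C2 = 14 (r>0 drops 1)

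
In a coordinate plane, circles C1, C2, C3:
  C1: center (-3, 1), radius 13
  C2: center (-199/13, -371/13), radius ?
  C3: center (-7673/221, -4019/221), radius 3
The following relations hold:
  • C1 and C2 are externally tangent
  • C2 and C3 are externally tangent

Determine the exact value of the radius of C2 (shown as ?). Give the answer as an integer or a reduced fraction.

19

1. [ext C1·C2]  r_C2² + 26r_C2 − 855 = 0  ⇒  r_C2 = 19 (r>0 drops 1)
2. [ext C2·C3]  r_C2² + 6r_C2 − 475 = 0  ⇒  r_C2 = 19 (r>0 drops 1)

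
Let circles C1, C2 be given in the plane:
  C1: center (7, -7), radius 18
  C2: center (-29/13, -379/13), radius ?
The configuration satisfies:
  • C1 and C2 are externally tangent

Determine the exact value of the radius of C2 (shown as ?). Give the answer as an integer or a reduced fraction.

6

1. [ext C1·C2]  r_C2² + 36r_C2 − 252 = 0  ⇒  r_C2 = 6 (r>0 drops 1)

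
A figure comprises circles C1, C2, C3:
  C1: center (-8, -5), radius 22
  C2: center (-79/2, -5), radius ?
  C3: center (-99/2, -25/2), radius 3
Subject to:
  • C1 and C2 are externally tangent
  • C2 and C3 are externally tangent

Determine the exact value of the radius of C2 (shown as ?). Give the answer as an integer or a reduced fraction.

1. [ext C1·C2]  r_C2² + 44r_C2 − 2033/4 = 0  ⇒  r_C2 = 19/2 (r>0 drops 1)
2. [ext C2·C3]  r_C2² + 6r_C2 − 589/4 = 0  ⇒  r_C2 = 19/2 (r>0 drops 1)

19/2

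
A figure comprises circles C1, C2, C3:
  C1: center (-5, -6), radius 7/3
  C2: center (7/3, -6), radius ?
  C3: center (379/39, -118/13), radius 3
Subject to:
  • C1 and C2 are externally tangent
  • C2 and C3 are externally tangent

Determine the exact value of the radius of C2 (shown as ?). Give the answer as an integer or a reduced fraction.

1. [ext C1·C2]  r_C2² + (14/3)r_C2 − 145/3 = 0  ⇒  r_C2 = 5 (r>0 drops 1)
2. [ext C2·C3]  r_C2² + 6r_C2 − 55 = 0  ⇒  r_C2 = 5 (r>0 drops 1)

5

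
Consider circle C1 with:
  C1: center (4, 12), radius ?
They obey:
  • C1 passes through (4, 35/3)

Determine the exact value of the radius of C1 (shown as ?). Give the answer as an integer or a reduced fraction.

1. [C1∋P]  r_C1² − 1/9 = 0  ⇒  r_C1 = 1/3 (r>0 drops 1)

1/3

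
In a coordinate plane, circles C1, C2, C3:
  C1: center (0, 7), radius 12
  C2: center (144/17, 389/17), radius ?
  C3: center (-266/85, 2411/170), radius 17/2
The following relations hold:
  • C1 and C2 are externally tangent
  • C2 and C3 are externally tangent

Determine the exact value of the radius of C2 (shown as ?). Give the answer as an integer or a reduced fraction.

6

1. [ext C1·C2]  r_C2² + 24r_C2 − 180 = 0  ⇒  r_C2 = 6 (r>0 drops 1)
2. [ext C2·C3]  r_C2² + 17r_C2 − 138 = 0  ⇒  r_C2 = 6 (r>0 drops 1)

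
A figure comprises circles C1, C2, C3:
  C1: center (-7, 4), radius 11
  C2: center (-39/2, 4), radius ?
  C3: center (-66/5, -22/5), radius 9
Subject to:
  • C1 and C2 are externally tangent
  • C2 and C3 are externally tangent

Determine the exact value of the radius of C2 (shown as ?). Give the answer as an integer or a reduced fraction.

3/2

1. [ext C1·C2]  r_C2² + 22r_C2 − 141/4 = 0  ⇒  r_C2 = 3/2 (r>0 drops 1)
2. [ext C2·C3]  r_C2² + 18r_C2 − 117/4 = 0  ⇒  r_C2 = 3/2 (r>0 drops 1)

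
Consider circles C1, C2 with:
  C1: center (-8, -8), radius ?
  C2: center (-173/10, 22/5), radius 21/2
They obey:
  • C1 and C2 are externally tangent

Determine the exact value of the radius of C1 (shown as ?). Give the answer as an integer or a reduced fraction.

1. [ext C1·C2]  r_C1² + 21r_C1 − 130 = 0  ⇒  r_C1 = 5 (r>0 drops 1)

5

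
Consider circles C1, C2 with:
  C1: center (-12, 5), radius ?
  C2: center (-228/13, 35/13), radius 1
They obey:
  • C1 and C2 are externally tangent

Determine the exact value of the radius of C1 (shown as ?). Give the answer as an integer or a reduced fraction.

5

1. [ext C1·C2]  r_C1² + 2r_C1 − 35 = 0  ⇒  r_C1 = 5 (r>0 drops 1)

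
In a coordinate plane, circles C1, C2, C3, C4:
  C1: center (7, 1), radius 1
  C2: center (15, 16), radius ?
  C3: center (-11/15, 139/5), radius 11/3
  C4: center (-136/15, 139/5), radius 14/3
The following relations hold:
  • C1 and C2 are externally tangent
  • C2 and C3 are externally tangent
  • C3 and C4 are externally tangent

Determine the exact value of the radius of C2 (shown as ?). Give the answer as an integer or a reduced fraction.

1. [ext C1·C2]  r_C2² + 2r_C2 − 288 = 0  ⇒  r_C2 = 16 (r>0 drops 1)
2. [ext C2·C3]  r_C2² + (22/3)r_C2 − 1120/3 = 0  ⇒  r_C2 = 16 (r>0 drops 1)

16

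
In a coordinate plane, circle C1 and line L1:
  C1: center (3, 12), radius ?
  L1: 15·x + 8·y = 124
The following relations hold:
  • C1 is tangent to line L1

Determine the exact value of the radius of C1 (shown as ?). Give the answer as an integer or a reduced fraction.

1

1. [C1‖L1]  r_C1² − 1 = 0  ⇒  r_C1 = 1 (r>0 drops 1)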